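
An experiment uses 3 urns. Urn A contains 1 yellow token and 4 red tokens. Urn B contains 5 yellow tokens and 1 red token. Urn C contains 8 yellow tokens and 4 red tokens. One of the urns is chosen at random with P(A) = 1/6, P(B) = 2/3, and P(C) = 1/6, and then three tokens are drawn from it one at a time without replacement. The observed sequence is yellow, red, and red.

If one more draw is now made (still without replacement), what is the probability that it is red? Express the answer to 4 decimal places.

Compute the likelihood of the observed sequence for each case: P(data | urn A) = (1/5)(4/4)(3/3) = 1/5; P(data | urn B) = (5/6)(1/5)(0/4) = 0; P(data | urn C) = (8/12)(4/11)(3/10) = 4/55.
Multiplying each by its prior: 1/6 · 1/5 = 1/30, 2/3 · 0 = 0, 1/6 · 4/55 = 2/165; with total 1/22.
Normalising, the posterior is P(urn A | data) = 11/15, P(urn B | data) = 0, P(urn C | data) = 4/15.
Averaging over the posterior, P(red next | data) = (1)(11/15) + (2/9)(4/15) = 107/135.

0.7926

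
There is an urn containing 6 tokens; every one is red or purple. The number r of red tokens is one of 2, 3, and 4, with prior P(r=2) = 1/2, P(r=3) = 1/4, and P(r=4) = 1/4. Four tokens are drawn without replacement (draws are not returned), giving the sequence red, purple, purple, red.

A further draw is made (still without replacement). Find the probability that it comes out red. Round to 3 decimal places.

0.389

For each hypothesis, P(data | H) works out to: P(data | r = 2) = (2/6)(4/5)(3/4)(1/3) = 1/15; P(data | r = 3) = (3/6)(3/5)(2/4)(2/3) = 1/10; P(data | r = 4) = (4/6)(2/5)(1/4)(3/3) = 1/15.
The prior-weighted likelihoods are 1/2 · 1/15 = 1/30, 1/4 · 1/10 = 1/40, 1/4 · 1/15 = 1/60; these sum to 3/40.
Normalising, the posterior is P(r = 2 | data) = 4/9, P(r = 3 | data) = 1/3, P(r = 4 | data) = 2/9.
So P(red next | data) = Σ P(red next | H) P(H | data) = (0)(4/9) + (1/2)(1/3) + (1)(2/9) = 7/18.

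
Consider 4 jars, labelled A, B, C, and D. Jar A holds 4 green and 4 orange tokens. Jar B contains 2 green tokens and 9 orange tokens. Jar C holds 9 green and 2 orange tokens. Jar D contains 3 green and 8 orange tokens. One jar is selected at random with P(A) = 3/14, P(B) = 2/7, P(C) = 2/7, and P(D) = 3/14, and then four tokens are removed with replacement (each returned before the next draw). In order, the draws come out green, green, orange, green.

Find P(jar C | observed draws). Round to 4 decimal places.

0.6130

Under each hypothesis, the probability of the observed sequence is: P(data | jar A) = (4/8)(4/8)(4/8)(4/8) = 0.0625; P(data | jar B) = (2/11)(2/11)(9/11)(2/11) = 0.0049177; P(data | jar C) = (9/11)(9/11)(2/11)(9/11) = 0.099583; P(data | jar D) = (3/11)(3/11)(8/11)(3/11) = 0.014753.
Weighting by the prior gives 3/14 · 0.0625 = 0.013393, 2/7 · 0.0049177 = 0.0014051, 2/7 · 0.099583 = 0.028452, 3/14 · 0.014753 = 0.0031614; with total 0.046412.
Therefore the posterior P(jar C | data) = (0.028452) / (0.046412) = 0.61304.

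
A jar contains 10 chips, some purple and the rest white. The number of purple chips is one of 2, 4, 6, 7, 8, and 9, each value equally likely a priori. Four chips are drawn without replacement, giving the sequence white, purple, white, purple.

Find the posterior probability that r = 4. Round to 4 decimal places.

0.3010

The likelihood of the observed sequence under each hypothesis: P(data | r = 2) = (8/10)(2/9)(7/8)(1/7) = 0.022222; P(data | r = 4) = (6/10)(4/9)(5/8)(3/7) = 0.071429; P(data | r = 6) = (4/10)(6/9)(3/8)(5/7) = 0.071429; P(data | r = 7) = (3/10)(7/9)(2/8)(6/7) = 0.05; P(data | r = 8) = (2/10)(8/9)(1/8)(7/7) = 0.022222; P(data | r = 9) = (1/10)(9/9)(0/8) = 0.
Multiplying each by its prior: 1/6 · 0.022222 = 0.0037037, 1/6 · 0.071429 = 0.011905, 1/6 · 0.071429 = 0.011905, 1/6 · 0.05 = 0.0083333, 1/6 · 0.022222 = 0.0037037, 1/6 · 0 = 0; summing to 0.03955.
So P(r = 4 | data) = (0.011905) / (0.03955) = 0.301.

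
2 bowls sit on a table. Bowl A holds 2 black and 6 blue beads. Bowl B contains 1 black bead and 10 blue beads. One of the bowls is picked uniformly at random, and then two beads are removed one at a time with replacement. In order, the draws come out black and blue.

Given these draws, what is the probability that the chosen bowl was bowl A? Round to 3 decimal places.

Compute the likelihood of the observed sequence for each case: P(data | bowl A) = (2/8)(6/8) = 0.1875; P(data | bowl B) = (1/11)(10/11) = 0.082645.
The prior-weighted likelihoods are 1/2 · 0.1875 = 0.09375, 1/2 · 0.082645 = 0.041322; summing to 0.13507.
Hence P(bowl A | data) = (0.09375) / (0.13507) = 0.69407.

0.694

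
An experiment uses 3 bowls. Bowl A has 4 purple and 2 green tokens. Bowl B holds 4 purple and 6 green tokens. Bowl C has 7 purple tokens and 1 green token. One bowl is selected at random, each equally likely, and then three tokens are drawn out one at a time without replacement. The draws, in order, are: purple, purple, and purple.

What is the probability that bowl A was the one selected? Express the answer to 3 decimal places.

Under each hypothesis, the probability of the observed sequence is: P(data | bowl A) = (4/6)(3/5)(2/4) = 1/5; P(data | bowl B) = (4/10)(3/9)(2/8) = 1/30; P(data | bowl C) = (7/8)(6/7)(5/6) = 5/8.
The prior-weighted likelihoods are 1/3 · 1/5 = 1/15, 1/3 · 1/30 = 1/90, 1/3 · 5/8 = 5/24; with total 103/360.
By Bayes' rule, P(bowl A | data) = (1/15) / (103/360) = 24/103.

0.233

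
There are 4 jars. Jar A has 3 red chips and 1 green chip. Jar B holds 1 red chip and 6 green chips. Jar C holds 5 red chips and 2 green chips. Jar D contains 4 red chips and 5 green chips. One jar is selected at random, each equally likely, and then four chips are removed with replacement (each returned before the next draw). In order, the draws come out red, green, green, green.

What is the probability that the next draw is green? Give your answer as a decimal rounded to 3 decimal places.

Under each hypothesis, the probability of the observed sequence is: P(data | jar A) = (3/4)(1/4)(1/4)(1/4) = 0.011719; P(data | jar B) = (1/7)(6/7)(6/7)(6/7) = 0.089963; P(data | jar C) = (5/7)(2/7)(2/7)(2/7) = 0.01666; P(data | jar D) = (4/9)(5/9)(5/9)(5/9) = 0.076208.
Weighting by the prior gives 1/4 · 0.011719 = 0.0029297, 1/4 · 0.089963 = 0.022491, 1/4 · 0.01666 = 0.0041649, 1/4 · 0.076208 = 0.019052; with total 0.048637.
Dividing through by the total gives posterior P(jar A | data) = 0.060236, P(jar B | data) = 0.46242, P(jar C | data) = 0.085633, P(jar D | data) = 0.39172.
The predictive probability is P(green next | data) = (1/4)(0.060236) + (6/7)(0.46242) + (2/7)(0.085633) + (5/9)(0.39172) = 0.6535.

0.654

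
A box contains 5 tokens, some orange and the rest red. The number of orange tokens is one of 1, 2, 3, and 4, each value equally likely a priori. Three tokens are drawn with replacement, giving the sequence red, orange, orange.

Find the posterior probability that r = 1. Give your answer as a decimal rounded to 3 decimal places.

Compute the likelihood of the observed sequence for each case: P(data | r = 1) = (4/5)(1/5)(1/5) = 4/125; P(data | r = 2) = (3/5)(2/5)(2/5) = 12/125; P(data | r = 3) = (2/5)(3/5)(3/5) = 18/125; P(data | r = 4) = (1/5)(4/5)(4/5) = 16/125.
The prior-weighted likelihoods are 1/4 · 4/125 = 1/125, 1/4 · 12/125 = 3/125, 1/4 · 18/125 = 9/250, 1/4 · 16/125 = 4/125; with total 1/10.
Therefore the posterior P(r = 1 | data) = (1/125) / (1/10) = 2/25.

0.080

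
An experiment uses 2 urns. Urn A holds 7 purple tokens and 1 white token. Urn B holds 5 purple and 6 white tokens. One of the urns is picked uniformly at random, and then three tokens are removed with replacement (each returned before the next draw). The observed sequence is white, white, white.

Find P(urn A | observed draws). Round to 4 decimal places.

0.0119

Under each hypothesis, the probability of the observed sequence is: P(data | urn A) = (1/8)(1/8)(1/8) = 0.0019531; P(data | urn B) = (6/11)(6/11)(6/11) = 0.16228.
The prior-weighted likelihoods are 1/2 · 0.0019531 = 0.00097656, 1/2 · 0.16228 = 0.081142; these sum to 0.082119.
Hence P(urn A | data) = (0.00097656) / (0.082119) = 0.011892.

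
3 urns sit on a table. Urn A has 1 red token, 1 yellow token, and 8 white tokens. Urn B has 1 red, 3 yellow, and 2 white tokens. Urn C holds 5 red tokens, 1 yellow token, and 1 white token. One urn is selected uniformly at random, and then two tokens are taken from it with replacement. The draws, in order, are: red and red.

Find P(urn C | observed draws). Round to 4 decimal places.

0.9311

Compute the likelihood of the observed sequence for each case: P(data | urn A) = (1/10)(1/10) = 0.01; P(data | urn B) = (1/6)(1/6) = 0.027778; P(data | urn C) = (5/7)(5/7) = 0.5102.
Weighting by the prior gives 1/3 · 0.01 = 0.0033333, 1/3 · 0.027778 = 0.0092593, 1/3 · 0.5102 = 0.17007; with total 0.18266.
Hence P(urn C | data) = (0.17007) / (0.18266) = 0.93106.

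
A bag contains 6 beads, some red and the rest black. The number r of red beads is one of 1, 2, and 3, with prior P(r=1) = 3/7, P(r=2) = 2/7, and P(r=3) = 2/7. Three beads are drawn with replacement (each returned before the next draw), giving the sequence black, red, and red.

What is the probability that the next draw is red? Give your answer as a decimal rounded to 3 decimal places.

0.398

The likelihood of the observed sequence under each hypothesis: P(data | r = 1) = (5/6)(1/6)(1/6) = 0.023148; P(data | r = 2) = (4/6)(2/6)(2/6) = 0.074074; P(data | r = 3) = (3/6)(3/6)(3/6) = 0.125.
The prior-weighted likelihoods are 3/7 · 0.023148 = 0.0099206, 2/7 · 0.074074 = 0.021164, 2/7 · 0.125 = 0.035714; summing to 0.066799.
The posterior is then P(r = 1 | data) = 0.14851, P(r = 2 | data) = 0.31683, P(r = 3 | data) = 0.53465.
Averaging over the posterior, P(red next | data) = (1/6)(0.14851) + (1/3)(0.31683) + (1/2)(0.53465) = 0.39769.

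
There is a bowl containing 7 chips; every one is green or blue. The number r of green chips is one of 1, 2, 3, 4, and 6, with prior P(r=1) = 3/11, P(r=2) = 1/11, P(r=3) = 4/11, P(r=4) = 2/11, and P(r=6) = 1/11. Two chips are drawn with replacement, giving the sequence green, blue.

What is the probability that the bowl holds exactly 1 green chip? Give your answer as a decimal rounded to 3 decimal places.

The likelihood of the observed sequence under each hypothesis: P(data | r = 1) = (1/7)(6/7) = 6/49; P(data | r = 2) = (2/7)(5/7) = 10/49; P(data | r = 3) = (3/7)(4/7) = 12/49; P(data | r = 4) = (4/7)(3/7) = 12/49; P(data | r = 6) = (6/7)(1/7) = 6/49.
Weighting by the prior gives 3/11 · 6/49 = 18/539, 1/11 · 10/49 = 10/539, 4/11 · 12/49 = 48/539, 2/11 · 12/49 = 24/539, 1/11 · 6/49 = 6/539; with total 106/539.
Therefore the posterior P(r = 1 | data) = (18/539) / (106/539) = 9/53.

0.170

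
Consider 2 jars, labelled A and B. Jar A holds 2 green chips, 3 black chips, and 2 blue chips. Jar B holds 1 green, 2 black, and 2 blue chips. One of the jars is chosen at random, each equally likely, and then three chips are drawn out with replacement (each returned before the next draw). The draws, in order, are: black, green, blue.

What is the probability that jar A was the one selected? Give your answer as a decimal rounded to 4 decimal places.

0.5223

The likelihood of the observed sequence under each hypothesis: P(data | jar A) = (3/7)(2/7)(2/7) = 0.034985; P(data | jar B) = (2/5)(1/5)(2/5) = 0.032.
Weighting by the prior gives 1/2 · 0.034985 = 0.017493, 1/2 · 0.032 = 0.016; summing to 0.033493.
So P(jar A | data) = (0.017493) / (0.033493) = 0.52228.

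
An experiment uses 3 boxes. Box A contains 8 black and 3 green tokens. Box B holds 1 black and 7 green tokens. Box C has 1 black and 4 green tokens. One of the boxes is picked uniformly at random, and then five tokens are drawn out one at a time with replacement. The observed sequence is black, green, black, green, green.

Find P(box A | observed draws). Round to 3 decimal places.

Under each hypothesis, the probability of the observed sequence is: P(data | box A) = (8/11)(3/11)(8/11)(3/11)(3/11) = 0.01073; P(data | box B) = (1/8)(7/8)(1/8)(7/8)(7/8) = 0.010468; P(data | box C) = (1/5)(4/5)(1/5)(4/5)(4/5) = 0.02048.
Weighting by the prior gives 1/3 · 0.01073 = 0.0035765, 1/3 · 0.010468 = 0.0034892, 1/3 · 0.02048 = 0.0068267; these sum to 0.013892.
Therefore the posterior P(box A | data) = (0.0035765) / (0.013892) = 0.25744.

0.257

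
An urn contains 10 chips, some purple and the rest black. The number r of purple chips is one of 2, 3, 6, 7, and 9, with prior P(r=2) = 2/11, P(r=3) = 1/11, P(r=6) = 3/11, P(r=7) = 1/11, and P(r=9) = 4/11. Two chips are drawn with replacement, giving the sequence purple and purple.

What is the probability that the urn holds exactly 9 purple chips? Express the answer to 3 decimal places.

0.651

The likelihood of the observed sequence under each hypothesis: P(data | r = 2) = (2/10)(2/10) = 0.04; P(data | r = 3) = (3/10)(3/10) = 0.09; P(data | r = 6) = (6/10)(6/10) = 0.36; P(data | r = 7) = (7/10)(7/10) = 0.49; P(data | r = 9) = (9/10)(9/10) = 0.81.
The prior-weighted likelihoods are 2/11 · 0.04 = 0.0072727, 1/11 · 0.09 = 0.0081818, 3/11 · 0.36 = 0.098182, 1/11 · 0.49 = 0.044545, 4/11 · 0.81 = 0.29455; with total 0.45273.
Hence P(r = 9 | data) = (0.29455) / (0.45273) = 0.6506.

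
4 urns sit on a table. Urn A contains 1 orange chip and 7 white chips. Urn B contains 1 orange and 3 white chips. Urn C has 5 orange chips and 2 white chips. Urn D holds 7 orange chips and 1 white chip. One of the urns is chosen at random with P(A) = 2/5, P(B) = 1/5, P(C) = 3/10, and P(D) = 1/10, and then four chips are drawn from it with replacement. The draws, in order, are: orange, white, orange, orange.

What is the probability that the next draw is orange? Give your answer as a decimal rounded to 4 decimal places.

0.7109

Under each hypothesis, the probability of the observed sequence is: P(data | urn A) = (1/8)(7/8)(1/8)(1/8) = 0.001709; P(data | urn B) = (1/4)(3/4)(1/4)(1/4) = 0.011719; P(data | urn C) = (5/7)(2/7)(5/7)(5/7) = 0.10412; P(data | urn D) = (7/8)(1/8)(7/8)(7/8) = 0.08374.
The prior-weighted likelihoods are 2/5 · 0.001709 = 0.00068359, 1/5 · 0.011719 = 0.0023437, 3/10 · 0.10412 = 0.031237, 1/10 · 0.08374 = 0.008374; these sum to 0.042638.
The posterior is then P(urn A | data) = 0.016032, P(urn B | data) = 0.054968, P(urn C | data) = 0.7326, P(urn D | data) = 0.1964.
So P(orange next | data) = Σ P(orange next | H) P(H | data) = (1/8)(0.016032) + (1/4)(0.054968) + (5/7)(0.7326) + (7/8)(0.1964) = 0.71088.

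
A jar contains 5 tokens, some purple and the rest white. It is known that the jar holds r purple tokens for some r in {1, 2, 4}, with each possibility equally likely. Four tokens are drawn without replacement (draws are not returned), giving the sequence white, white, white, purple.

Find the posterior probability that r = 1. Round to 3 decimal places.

The likelihood of the observed sequence under each hypothesis: P(data | r = 1) = (4/5)(3/4)(2/3)(1/2) = 1/5; P(data | r = 2) = (3/5)(2/4)(1/3)(2/2) = 1/10; P(data | r = 4) = (1/5)(0/4) = 0.
Weighting by the prior gives 1/3 · 1/5 = 1/15, 1/3 · 1/10 = 1/30, 1/3 · 0 = 0; summing to 1/10.
Hence P(r = 1 | data) = (1/15) / (1/10) = 2/3.

0.667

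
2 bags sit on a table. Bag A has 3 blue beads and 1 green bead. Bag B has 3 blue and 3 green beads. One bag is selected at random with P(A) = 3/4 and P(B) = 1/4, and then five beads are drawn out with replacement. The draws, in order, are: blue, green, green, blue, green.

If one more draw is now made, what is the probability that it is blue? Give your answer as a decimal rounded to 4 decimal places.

0.6144

For each hypothesis, P(data | H) works out to: P(data | bag A) = (3/4)(1/4)(1/4)(3/4)(1/4) = 0.0087891; P(data | bag B) = (3/6)(3/6)(3/6)(3/6)(3/6) = 0.03125.
Multiplying each by its prior: 3/4 · 0.0087891 = 0.0065918, 1/4 · 0.03125 = 0.0078125; with total 0.014404.
Normalising, the posterior is P(bag A | data) = 0.45763, P(bag B | data) = 0.54237.
Averaging over the posterior, P(blue next | data) = (3/4)(0.45763) + (1/2)(0.54237) = 0.61441.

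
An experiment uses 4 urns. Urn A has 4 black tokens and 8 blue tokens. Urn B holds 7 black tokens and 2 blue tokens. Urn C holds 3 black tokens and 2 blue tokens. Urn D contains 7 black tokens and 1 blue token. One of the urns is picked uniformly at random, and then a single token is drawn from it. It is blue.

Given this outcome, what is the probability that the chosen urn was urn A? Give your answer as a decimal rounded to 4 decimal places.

The likelihood of this draw under each hypothesis: P(data | urn A) = (8/12) = 0.66667; P(data | urn B) = (2/9) = 0.22222; P(data | urn C) = (2/5) = 0.4; P(data | urn D) = (1/8) = 0.125.
Multiplying each by its prior: 1/4 · 0.66667 = 0.16667, 1/4 · 0.22222 = 0.055556, 1/4 · 0.4 = 0.1, 1/4 · 0.125 = 0.03125; summing to 0.35347.
Hence P(urn A | data) = (0.16667) / (0.35347) = 0.47151.

0.4715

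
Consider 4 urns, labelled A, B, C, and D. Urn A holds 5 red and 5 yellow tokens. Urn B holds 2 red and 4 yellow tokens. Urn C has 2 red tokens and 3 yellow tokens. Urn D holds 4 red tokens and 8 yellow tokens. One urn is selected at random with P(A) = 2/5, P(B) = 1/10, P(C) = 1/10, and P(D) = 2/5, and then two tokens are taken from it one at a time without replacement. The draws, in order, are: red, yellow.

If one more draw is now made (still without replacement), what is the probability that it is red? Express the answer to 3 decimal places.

Compute the likelihood of the observed sequence for each case: P(data | urn A) = (5/10)(5/9) = 0.27778; P(data | urn B) = (2/6)(4/5) = 0.26667; P(data | urn C) = (2/5)(3/4) = 0.3; P(data | urn D) = (4/12)(8/11) = 0.24242.
Multiplying each by its prior: 2/5 · 0.27778 = 0.11111, 1/10 · 0.26667 = 0.026667, 1/10 · 0.3 = 0.03, 2/5 · 0.24242 = 0.09697; with total 0.26475.
The posterior is then P(urn A | data) = 0.41969, P(urn B | data) = 0.10072, P(urn C | data) = 0.11332, P(urn D | data) = 0.36627.
So P(red next | data) = Σ P(red next | H) P(H | data) = (1/2)(0.41969) + (1/4)(0.10072) + (1/3)(0.11332) + (3/10)(0.36627) = 0.38268.

0.383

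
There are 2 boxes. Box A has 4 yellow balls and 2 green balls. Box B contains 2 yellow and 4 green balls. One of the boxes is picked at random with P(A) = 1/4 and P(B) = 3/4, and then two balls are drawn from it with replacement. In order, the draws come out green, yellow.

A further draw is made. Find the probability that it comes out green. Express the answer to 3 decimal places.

For each hypothesis, P(data | H) works out to: P(data | box A) = (2/6)(4/6) = 2/9; P(data | box B) = (4/6)(2/6) = 2/9.
The prior-weighted likelihoods are 1/4 · 2/9 = 1/18, 3/4 · 2/9 = 1/6; with total 2/9.
Dividing through by the total gives posterior P(box A | data) = 1/4, P(box B | data) = 3/4.
So P(green next | data) = Σ P(green next | H) P(H | data) = (1/3)(1/4) + (2/3)(3/4) = 7/12.

0.583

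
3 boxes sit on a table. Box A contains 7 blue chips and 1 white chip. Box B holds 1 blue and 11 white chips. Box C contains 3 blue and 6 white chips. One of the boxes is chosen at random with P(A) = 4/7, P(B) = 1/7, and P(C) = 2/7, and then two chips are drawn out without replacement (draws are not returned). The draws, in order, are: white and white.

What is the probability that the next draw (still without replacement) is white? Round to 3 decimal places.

Compute the likelihood of the observed sequence for each case: P(data | box A) = (1/8)(0/7) = 0; P(data | box B) = (11/12)(10/11) = 5/6; P(data | box C) = (6/9)(5/8) = 5/12.
Weighting by the prior gives 4/7 · 0 = 0, 1/7 · 5/6 = 5/42, 2/7 · 5/12 = 5/42; with total 5/21.
The posterior is then P(box A | data) = 0, P(box B | data) = 1/2, P(box C | data) = 1/2.
The predictive probability is P(white next | data) = (9/10)(1/2) + (4/7)(1/2) = 103/140.

0.736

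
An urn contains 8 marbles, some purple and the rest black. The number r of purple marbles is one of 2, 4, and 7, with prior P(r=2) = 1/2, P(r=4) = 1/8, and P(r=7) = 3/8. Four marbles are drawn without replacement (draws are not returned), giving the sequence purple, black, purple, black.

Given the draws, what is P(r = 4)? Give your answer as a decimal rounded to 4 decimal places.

0.3750

Compute the likelihood of the observed sequence for each case: P(data | r = 2) = (2/8)(6/7)(1/6)(5/5) = 1/28; P(data | r = 4) = (4/8)(4/7)(3/6)(3/5) = 3/35; P(data | r = 7) = (7/8)(1/7)(6/6)(0/5) = 0.
Weighting by the prior gives 1/2 · 1/28 = 1/56, 1/8 · 3/35 = 3/280, 3/8 · 0 = 0; with total 1/35.
Therefore the posterior P(r = 4 | data) = (3/280) / (1/35) = 3/8.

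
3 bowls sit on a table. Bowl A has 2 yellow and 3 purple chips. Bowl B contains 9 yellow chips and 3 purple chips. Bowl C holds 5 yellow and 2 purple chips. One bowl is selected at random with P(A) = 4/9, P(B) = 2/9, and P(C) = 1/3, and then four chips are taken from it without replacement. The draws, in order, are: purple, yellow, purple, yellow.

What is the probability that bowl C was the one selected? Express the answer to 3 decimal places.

0.232

The likelihood of the observed sequence under each hypothesis: P(data | bowl A) = (3/5)(2/4)(2/3)(1/2) = 0.1; P(data | bowl B) = (3/12)(9/11)(2/10)(8/9) = 0.036364; P(data | bowl C) = (2/7)(5/6)(1/5)(4/4) = 0.047619.
Multiplying each by its prior: 4/9 · 0.1 = 0.044444, 2/9 · 0.036364 = 0.0080808, 1/3 · 0.047619 = 0.015873; these sum to 0.068398.
So P(bowl C | data) = (0.015873) / (0.068398) = 0.23207.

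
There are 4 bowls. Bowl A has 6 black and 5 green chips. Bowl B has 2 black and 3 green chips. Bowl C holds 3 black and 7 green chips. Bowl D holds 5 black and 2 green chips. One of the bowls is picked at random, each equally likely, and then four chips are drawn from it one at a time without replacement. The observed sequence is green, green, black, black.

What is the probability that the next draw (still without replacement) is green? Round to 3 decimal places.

0.637

The likelihood of the observed sequence under each hypothesis: P(data | bowl A) = (5/11)(4/10)(6/9)(5/8) = 0.075758; P(data | bowl B) = (3/5)(2/4)(2/3)(1/2) = 0.1; P(data | bowl C) = (7/10)(6/9)(3/8)(2/7) = 0.05; P(data | bowl D) = (2/7)(1/6)(5/5)(4/4) = 0.047619.
Multiplying each by its prior: 1/4 · 0.075758 = 0.018939, 1/4 · 0.1 = 0.025, 1/4 · 0.05 = 0.0125, 1/4 · 0.047619 = 0.011905; these sum to 0.068344.
Dividing through by the total gives posterior P(bowl A | data) = 0.27712, P(bowl B | data) = 0.3658, P(bowl C | data) = 0.1829, P(bowl D | data) = 0.17419.
So P(green next | data) = Σ P(green next | H) P(H | data) = (3/7)(0.27712) + (1)(0.3658) + (5/6)(0.1829) + (0)(0.17419) = 0.63698.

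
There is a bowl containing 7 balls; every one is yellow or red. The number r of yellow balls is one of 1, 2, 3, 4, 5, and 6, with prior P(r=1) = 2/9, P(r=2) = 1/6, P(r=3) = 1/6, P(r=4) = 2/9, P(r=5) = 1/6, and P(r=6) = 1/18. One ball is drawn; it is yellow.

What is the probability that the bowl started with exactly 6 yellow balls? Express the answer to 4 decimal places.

Under each hypothesis, the probability of this draw is: P(data | r = 1) = (1/7) = 1/7; P(data | r = 2) = (2/7) = 2/7; P(data | r = 3) = (3/7) = 3/7; P(data | r = 4) = (4/7) = 4/7; P(data | r = 5) = (5/7) = 5/7; P(data | r = 6) = (6/7) = 6/7.
Multiplying each by its prior: 2/9 · 1/7 = 2/63, 1/6 · 2/7 = 1/21, 1/6 · 3/7 = 1/14, 2/9 · 4/7 = 8/63, 1/6 · 5/7 = 5/42, 1/18 · 6/7 = 1/21; these sum to 4/9.
Therefore the posterior P(r = 6 | data) = (1/21) / (4/9) = 3/28.

0.1071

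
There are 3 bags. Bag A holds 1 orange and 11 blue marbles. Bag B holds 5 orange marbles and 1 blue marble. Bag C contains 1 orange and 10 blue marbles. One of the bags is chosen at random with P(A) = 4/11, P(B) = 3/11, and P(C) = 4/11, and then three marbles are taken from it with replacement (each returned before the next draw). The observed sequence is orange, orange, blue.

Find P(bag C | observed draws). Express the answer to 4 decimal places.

0.0746

Compute the likelihood of the observed sequence for each case: P(data | bag A) = (1/12)(1/12)(11/12) = 0.0063657; P(data | bag B) = (5/6)(5/6)(1/6) = 0.11574; P(data | bag C) = (1/11)(1/11)(10/11) = 0.0075131.
Weighting by the prior gives 4/11 · 0.0063657 = 0.0023148, 3/11 · 0.11574 = 0.031566, 4/11 · 0.0075131 = 0.0027321; summing to 0.036613.
Hence P(bag C | data) = (0.0027321) / (0.036613) = 0.074621.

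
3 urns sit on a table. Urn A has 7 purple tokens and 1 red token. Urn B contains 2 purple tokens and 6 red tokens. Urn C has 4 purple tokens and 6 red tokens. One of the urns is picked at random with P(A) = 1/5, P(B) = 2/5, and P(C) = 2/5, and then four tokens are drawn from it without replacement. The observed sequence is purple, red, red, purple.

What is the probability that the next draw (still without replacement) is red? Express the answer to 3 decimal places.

0.778

For each hypothesis, P(data | H) works out to: P(data | urn A) = (7/8)(1/7)(0/6) = 0; P(data | urn B) = (2/8)(6/7)(5/6)(1/5) = 1/28; P(data | urn C) = (4/10)(6/9)(5/8)(3/7) = 1/14.
Multiplying each by its prior: 1/5 · 0 = 0, 2/5 · 1/28 = 1/70, 2/5 · 1/14 = 1/35; these sum to 3/70.
The posterior is then P(urn A | data) = 0, P(urn B | data) = 1/3, P(urn C | data) = 2/3.
So P(red next | data) = Σ P(red next | H) P(H | data) = (1)(1/3) + (2/3)(2/3) = 7/9.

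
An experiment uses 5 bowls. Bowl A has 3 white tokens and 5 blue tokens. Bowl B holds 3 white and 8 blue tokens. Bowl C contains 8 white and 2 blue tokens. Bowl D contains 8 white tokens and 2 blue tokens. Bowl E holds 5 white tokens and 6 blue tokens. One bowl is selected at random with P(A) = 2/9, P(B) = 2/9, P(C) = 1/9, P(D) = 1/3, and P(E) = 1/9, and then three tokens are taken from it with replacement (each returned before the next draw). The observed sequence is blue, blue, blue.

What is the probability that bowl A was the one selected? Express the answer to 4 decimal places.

0.3363

The likelihood of the observed sequence under each hypothesis: P(data | bowl A) = (5/8)(5/8)(5/8) = 0.24414; P(data | bowl B) = (8/11)(8/11)(8/11) = 0.38467; P(data | bowl C) = (2/10)(2/10)(2/10) = 0.008; P(data | bowl D) = (2/10)(2/10)(2/10) = 0.008; P(data | bowl E) = (6/11)(6/11)(6/11) = 0.16228.
Weighting by the prior gives 2/9 · 0.24414 = 0.054253, 2/9 · 0.38467 = 0.085483, 1/9 · 0.008 = 0.00088889, 1/3 · 0.008 = 0.0026667, 1/9 · 0.16228 = 0.018032; with total 0.16132.
So P(bowl A | data) = (0.054253) / (0.16132) = 0.3363.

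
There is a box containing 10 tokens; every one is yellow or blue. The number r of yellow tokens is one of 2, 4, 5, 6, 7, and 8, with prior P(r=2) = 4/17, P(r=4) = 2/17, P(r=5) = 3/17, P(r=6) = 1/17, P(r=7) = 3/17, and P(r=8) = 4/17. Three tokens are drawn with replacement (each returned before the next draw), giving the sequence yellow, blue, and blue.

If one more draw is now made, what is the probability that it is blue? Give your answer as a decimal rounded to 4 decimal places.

0.5608

For each hypothesis, P(data | H) works out to: P(data | r = 2) = (2/10)(8/10)(8/10) = 0.128; P(data | r = 4) = (4/10)(6/10)(6/10) = 0.144; P(data | r = 5) = (5/10)(5/10)(5/10) = 0.125; P(data | r = 6) = (6/10)(4/10)(4/10) = 0.096; P(data | r = 7) = (7/10)(3/10)(3/10) = 0.063; P(data | r = 8) = (8/10)(2/10)(2/10) = 0.032.
Multiplying each by its prior: 4/17 · 0.128 = 0.030118, 2/17 · 0.144 = 0.016941, 3/17 · 0.125 = 0.022059, 1/17 · 0.096 = 0.0056471, 3/17 · 0.063 = 0.011118, 4/17 · 0.032 = 0.0075294; these sum to 0.093412.
Normalising, the posterior is P(r = 2 | data) = 0.32242, P(r = 4 | data) = 0.18136, P(r = 5 | data) = 0.23615, P(r = 6 | data) = 0.060453, P(r = 7 | data) = 0.11902, P(r = 8 | data) = 0.080605.
The predictive probability is P(blue next | data) = (4/5)(0.32242) + (3/5)(0.18136) + (1/2)(0.23615) + (2/5)(0.060453) + (3/10)(0.11902) + (1/5)(0.080605) = 0.56083.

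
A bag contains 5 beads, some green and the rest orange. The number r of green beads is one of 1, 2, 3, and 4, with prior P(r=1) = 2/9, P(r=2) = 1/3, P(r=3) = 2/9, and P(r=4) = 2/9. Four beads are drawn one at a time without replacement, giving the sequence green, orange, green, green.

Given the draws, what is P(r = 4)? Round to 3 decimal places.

For each hypothesis, P(data | H) works out to: P(data | r = 1) = (1/5)(4/4)(0/3) = 0; P(data | r = 2) = (2/5)(3/4)(1/3)(0/2) = 0; P(data | r = 3) = (3/5)(2/4)(2/3)(1/2) = 1/10; P(data | r = 4) = (4/5)(1/4)(3/3)(2/2) = 1/5.
Weighting by the prior gives 2/9 · 0 = 0, 1/3 · 0 = 0, 2/9 · 1/10 = 1/45, 2/9 · 1/5 = 2/45; summing to 1/15.
Hence P(r = 4 | data) = (2/45) / (1/15) = 2/3.

0.667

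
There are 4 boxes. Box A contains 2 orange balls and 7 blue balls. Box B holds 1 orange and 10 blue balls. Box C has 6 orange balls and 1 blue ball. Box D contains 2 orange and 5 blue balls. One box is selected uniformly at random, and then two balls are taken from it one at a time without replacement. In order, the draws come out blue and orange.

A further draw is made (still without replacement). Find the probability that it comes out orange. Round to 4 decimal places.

0.3276

Compute the likelihood of the observed sequence for each case: P(data | box A) = (7/9)(2/8) = 0.19444; P(data | box B) = (10/11)(1/10) = 0.090909; P(data | box C) = (1/7)(6/6) = 0.14286; P(data | box D) = (5/7)(2/6) = 0.2381.
Weighting by the prior gives 1/4 · 0.19444 = 0.048611, 1/4 · 0.090909 = 0.022727, 1/4 · 0.14286 = 0.035714, 1/4 · 0.2381 = 0.059524; with total 0.16658.
Normalising, the posterior is P(box A | data) = 0.29182, P(box B | data) = 0.13644, P(box C | data) = 0.2144, P(box D | data) = 0.35734.
So P(orange next | data) = Σ P(orange next | H) P(H | data) = (1/7)(0.29182) + (0)(0.13644) + (1)(0.2144) + (1/5)(0.35734) = 0.32756.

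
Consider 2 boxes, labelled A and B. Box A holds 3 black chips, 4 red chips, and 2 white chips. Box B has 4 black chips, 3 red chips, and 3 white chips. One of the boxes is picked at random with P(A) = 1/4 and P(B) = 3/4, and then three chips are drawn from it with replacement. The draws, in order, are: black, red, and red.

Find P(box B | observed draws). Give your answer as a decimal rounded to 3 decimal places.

For each hypothesis, P(data | H) works out to: P(data | box A) = (3/9)(4/9)(4/9) = 0.065844; P(data | box B) = (4/10)(3/10)(3/10) = 0.036.
Multiplying each by its prior: 1/4 · 0.065844 = 0.016461, 3/4 · 0.036 = 0.027; these sum to 0.043461.
By Bayes' rule, P(box B | data) = (0.027) / (0.043461) = 0.62125.

0.621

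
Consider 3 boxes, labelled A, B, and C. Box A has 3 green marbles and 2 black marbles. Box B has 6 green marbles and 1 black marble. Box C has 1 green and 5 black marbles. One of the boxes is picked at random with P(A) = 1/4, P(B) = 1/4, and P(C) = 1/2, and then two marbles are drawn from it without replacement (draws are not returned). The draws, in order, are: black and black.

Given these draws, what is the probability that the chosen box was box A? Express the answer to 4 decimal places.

0.0698

Under each hypothesis, the probability of the observed sequence is: P(data | box A) = (2/5)(1/4) = 1/10; P(data | box B) = (1/7)(0/6) = 0; P(data | box C) = (5/6)(4/5) = 2/3.
Multiplying each by its prior: 1/4 · 1/10 = 1/40, 1/4 · 0 = 0, 1/2 · 2/3 = 1/3; these sum to 43/120.
By Bayes' rule, P(box A | data) = (1/40) / (43/120) = 3/43.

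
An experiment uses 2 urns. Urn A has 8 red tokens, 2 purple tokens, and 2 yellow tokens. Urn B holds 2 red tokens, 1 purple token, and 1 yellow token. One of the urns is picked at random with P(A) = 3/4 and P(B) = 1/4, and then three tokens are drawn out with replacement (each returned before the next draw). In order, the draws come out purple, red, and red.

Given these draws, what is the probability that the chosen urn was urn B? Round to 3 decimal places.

For each hypothesis, P(data | H) works out to: P(data | urn A) = (2/12)(8/12)(8/12) = 2/27; P(data | urn B) = (1/4)(2/4)(2/4) = 1/16.
The prior-weighted likelihoods are 3/4 · 2/27 = 1/18, 1/4 · 1/16 = 1/64; with total 41/576.
So P(urn B | data) = (1/64) / (41/576) = 9/41.

0.220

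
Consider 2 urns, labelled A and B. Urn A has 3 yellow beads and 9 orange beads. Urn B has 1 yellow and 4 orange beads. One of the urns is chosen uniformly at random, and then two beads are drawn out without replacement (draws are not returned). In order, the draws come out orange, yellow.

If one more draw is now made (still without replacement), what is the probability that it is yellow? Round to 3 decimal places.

Compute the likelihood of the observed sequence for each case: P(data | urn A) = (9/12)(3/11) = 9/44; P(data | urn B) = (4/5)(1/4) = 1/5.
Multiplying each by its prior: 1/2 · 9/44 = 9/88, 1/2 · 1/5 = 1/10; with total 89/440.
Dividing through by the total gives posterior P(urn A | data) = 45/89, P(urn B | data) = 44/89.
So P(yellow next | data) = Σ P(yellow next | H) P(H | data) = (1/5)(45/89) + (0)(44/89) = 9/89.

0.101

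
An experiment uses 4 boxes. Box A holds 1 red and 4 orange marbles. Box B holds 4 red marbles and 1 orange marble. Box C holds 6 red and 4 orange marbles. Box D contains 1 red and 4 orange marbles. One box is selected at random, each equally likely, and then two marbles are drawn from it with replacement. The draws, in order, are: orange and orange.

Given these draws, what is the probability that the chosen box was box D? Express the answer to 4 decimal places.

Under each hypothesis, the probability of the observed sequence is: P(data | box A) = (4/5)(4/5) = 16/25; P(data | box B) = (1/5)(1/5) = 1/25; P(data | box C) = (4/10)(4/10) = 4/25; P(data | box D) = (4/5)(4/5) = 16/25.
The prior-weighted likelihoods are 1/4 · 16/25 = 4/25, 1/4 · 1/25 = 1/100, 1/4 · 4/25 = 1/25, 1/4 · 16/25 = 4/25; these sum to 37/100.
So P(box D | data) = (4/25) / (37/100) = 16/37.

0.4324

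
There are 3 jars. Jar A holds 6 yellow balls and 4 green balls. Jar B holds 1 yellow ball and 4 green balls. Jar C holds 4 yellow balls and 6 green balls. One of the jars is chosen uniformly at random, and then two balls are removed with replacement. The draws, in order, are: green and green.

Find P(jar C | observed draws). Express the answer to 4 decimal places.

0.3103

Compute the likelihood of the observed sequence for each case: P(data | jar A) = (4/10)(4/10) = 4/25; P(data | jar B) = (4/5)(4/5) = 16/25; P(data | jar C) = (6/10)(6/10) = 9/25.
Weighting by the prior gives 1/3 · 4/25 = 4/75, 1/3 · 16/25 = 16/75, 1/3 · 9/25 = 3/25; summing to 29/75.
So P(jar C | data) = (3/25) / (29/75) = 9/29.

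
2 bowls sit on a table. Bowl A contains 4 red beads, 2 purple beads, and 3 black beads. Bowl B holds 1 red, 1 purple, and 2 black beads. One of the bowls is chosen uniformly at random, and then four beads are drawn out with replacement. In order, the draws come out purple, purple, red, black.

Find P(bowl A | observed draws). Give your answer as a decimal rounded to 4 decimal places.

0.4836

Under each hypothesis, the probability of the observed sequence is: P(data | bowl A) = (2/9)(2/9)(4/9)(3/9) = 0.007316; P(data | bowl B) = (1/4)(1/4)(1/4)(2/4) = 0.0078125.
Multiplying each by its prior: 1/2 · 0.007316 = 0.003658, 1/2 · 0.0078125 = 0.0039062; with total 0.0075642.
Therefore the posterior P(bowl A | data) = (0.003658) / (0.0075642) = 0.48359.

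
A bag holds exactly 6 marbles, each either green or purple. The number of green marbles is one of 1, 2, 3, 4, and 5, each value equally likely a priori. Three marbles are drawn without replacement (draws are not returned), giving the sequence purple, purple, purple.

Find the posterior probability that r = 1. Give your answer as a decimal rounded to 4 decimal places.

The likelihood of the observed sequence under each hypothesis: P(data | r = 1) = (5/6)(4/5)(3/4) = 1/2; P(data | r = 2) = (4/6)(3/5)(2/4) = 1/5; P(data | r = 3) = (3/6)(2/5)(1/4) = 1/20; P(data | r = 4) = (2/6)(1/5)(0/4) = 0; P(data | r = 5) = (1/6)(0/5) = 0.
The prior-weighted likelihoods are 1/5 · 1/2 = 1/10, 1/5 · 1/5 = 1/25, 1/5 · 1/20 = 1/100, 1/5 · 0 = 0, 1/5 · 0 = 0; summing to 3/20.
So P(r = 1 | data) = (1/10) / (3/20) = 2/3.

0.6667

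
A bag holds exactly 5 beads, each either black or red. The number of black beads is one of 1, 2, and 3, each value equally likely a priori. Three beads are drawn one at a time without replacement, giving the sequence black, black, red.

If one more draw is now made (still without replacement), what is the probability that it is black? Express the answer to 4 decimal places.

0.3333

The likelihood of the observed sequence under each hypothesis: P(data | r = 1) = (1/5)(0/4) = 0; P(data | r = 2) = (2/5)(1/4)(3/3) = 1/10; P(data | r = 3) = (3/5)(2/4)(2/3) = 1/5.
The prior-weighted likelihoods are 1/3 · 0 = 0, 1/3 · 1/10 = 1/30, 1/3 · 1/5 = 1/15; summing to 1/10.
Dividing through by the total gives posterior P(r = 1 | data) = 0, P(r = 2 | data) = 1/3, P(r = 3 | data) = 2/3.
So P(black next | data) = Σ P(black next | H) P(H | data) = (0)(1/3) + (1/2)(2/3) = 1/3.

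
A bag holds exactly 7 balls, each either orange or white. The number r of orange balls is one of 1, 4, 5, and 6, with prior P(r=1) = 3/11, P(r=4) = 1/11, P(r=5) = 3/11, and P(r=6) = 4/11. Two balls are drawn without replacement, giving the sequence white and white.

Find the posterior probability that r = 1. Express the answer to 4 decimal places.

0.8824

Compute the likelihood of the observed sequence for each case: P(data | r = 1) = (6/7)(5/6) = 5/7; P(data | r = 4) = (3/7)(2/6) = 1/7; P(data | r = 5) = (2/7)(1/6) = 1/21; P(data | r = 6) = (1/7)(0/6) = 0.
The prior-weighted likelihoods are 3/11 · 5/7 = 15/77, 1/11 · 1/7 = 1/77, 3/11 · 1/21 = 1/77, 4/11 · 0 = 0; these sum to 17/77.
So P(r = 1 | data) = (15/77) / (17/77) = 15/17.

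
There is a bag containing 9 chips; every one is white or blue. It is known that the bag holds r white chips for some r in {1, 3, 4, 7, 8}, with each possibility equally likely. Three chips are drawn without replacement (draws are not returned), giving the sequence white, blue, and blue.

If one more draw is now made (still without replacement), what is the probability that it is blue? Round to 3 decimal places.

Compute the likelihood of the observed sequence for each case: P(data | r = 1) = (1/9)(8/8)(7/7) = 1/9; P(data | r = 3) = (3/9)(6/8)(5/7) = 5/28; P(data | r = 4) = (4/9)(5/8)(4/7) = 10/63; P(data | r = 7) = (7/9)(2/8)(1/7) = 1/36; P(data | r = 8) = (8/9)(1/8)(0/7) = 0.
Weighting by the prior gives 1/5 · 1/9 = 1/45, 1/5 · 5/28 = 1/28, 1/5 · 10/63 = 2/63, 1/5 · 1/36 = 1/180, 1/5 · 0 = 0; with total 2/21.
The posterior is then P(r = 1 | data) = 7/30, P(r = 3 | data) = 3/8, P(r = 4 | data) = 1/3, P(r = 7 | data) = 7/120, P(r = 8 | data) = 0.
So P(blue next | data) = Σ P(blue next | H) P(H | data) = (1)(7/30) + (2/3)(3/8) + (1/2)(1/3) + (0)(7/120) = 13/20.

0.650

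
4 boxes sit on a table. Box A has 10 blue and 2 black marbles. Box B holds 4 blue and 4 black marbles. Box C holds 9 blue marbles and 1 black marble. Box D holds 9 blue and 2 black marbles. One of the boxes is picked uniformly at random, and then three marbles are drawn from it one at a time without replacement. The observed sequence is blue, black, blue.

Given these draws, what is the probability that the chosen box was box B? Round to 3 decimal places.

The likelihood of the observed sequence under each hypothesis: P(data | box A) = (10/12)(2/11)(9/10) = 3/22; P(data | box B) = (4/8)(4/7)(3/6) = 1/7; P(data | box C) = (9/10)(1/9)(8/8) = 1/10; P(data | box D) = (9/11)(2/10)(8/9) = 8/55.
Multiplying each by its prior: 1/4 · 3/22 = 3/88, 1/4 · 1/7 = 1/28, 1/4 · 1/10 = 1/40, 1/4 · 8/55 = 2/55; with total 101/770.
Hence P(box B | data) = (1/28) / (101/770) = 55/202.

0.272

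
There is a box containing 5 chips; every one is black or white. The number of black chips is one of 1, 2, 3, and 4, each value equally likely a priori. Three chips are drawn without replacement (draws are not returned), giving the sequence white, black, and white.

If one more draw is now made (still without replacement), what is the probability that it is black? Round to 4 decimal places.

For each hypothesis, P(data | H) works out to: P(data | r = 1) = (4/5)(1/4)(3/3) = 1/5; P(data | r = 2) = (3/5)(2/4)(2/3) = 1/5; P(data | r = 3) = (2/5)(3/4)(1/3) = 1/10; P(data | r = 4) = (1/5)(4/4)(0/3) = 0.
Multiplying each by its prior: 1/4 · 1/5 = 1/20, 1/4 · 1/5 = 1/20, 1/4 · 1/10 = 1/40, 1/4 · 0 = 0; these sum to 1/8.
The posterior is then P(r = 1 | data) = 2/5, P(r = 2 | data) = 2/5, P(r = 3 | data) = 1/5, P(r = 4 | data) = 0.
So P(black next | data) = Σ P(black next | H) P(H | data) = (0)(2/5) + (1/2)(2/5) + (1)(1/5) = 2/5.

0.4000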